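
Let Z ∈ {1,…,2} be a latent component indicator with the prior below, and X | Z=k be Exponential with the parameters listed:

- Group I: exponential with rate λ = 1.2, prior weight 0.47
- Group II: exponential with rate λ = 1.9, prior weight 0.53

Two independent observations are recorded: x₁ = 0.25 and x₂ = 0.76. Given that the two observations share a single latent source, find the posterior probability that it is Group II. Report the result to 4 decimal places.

Apply Bayes' rule: the posterior for each component is proportional to its prior times its likelihood at x.
Since both observations come from the same component, the likelihood for component k is f_k(x₁)·f_k(x₂).
  f_I = [0.888982] × [0.482064] = 0.428546
  f_II = [1.18158] × [0.448366] = 0.529781
Multiply by the mixture weights:
  π_I·f_I = 0.47 × 0.428546 = 0.201417
  π_II·f_II = 0.53 × 0.529781 = 0.280784
Marginal: 0.201417 + 0.280784 = 0.4822
P(Group II | x) = 0.280784 / 0.4822 ≈ 0.5823

0.5823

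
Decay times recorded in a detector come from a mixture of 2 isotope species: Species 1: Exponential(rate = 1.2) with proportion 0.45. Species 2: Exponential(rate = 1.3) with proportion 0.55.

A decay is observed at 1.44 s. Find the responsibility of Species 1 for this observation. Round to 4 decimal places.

0.4659

The responsibility of component k is P(Z=k) f_k(x) divided by Σ_j P(Z=j) f_j(x).
Component likelihoods at x = 1.44 s:
  p_1 = 1.2·e^(−1.2·1.44) = 1.2·e^(−1.7280) = 0.213167
  p_2 = 1.3·e^(−1.3·1.44) = 1.3·e^(−1.8720) = 0.19996
Multiply by the mixture weights:
  P(Z=1)·p_1 = 0.45 × 0.213167 = 0.0959252
  P(Z=2)·p_2 = 0.55 × 0.19996 = 0.109978
Normaliser: 0.0959252 + 0.109978 = 0.205903
P(Species 1 | data) = 0.0959252 / 0.205903 ≈ 0.4659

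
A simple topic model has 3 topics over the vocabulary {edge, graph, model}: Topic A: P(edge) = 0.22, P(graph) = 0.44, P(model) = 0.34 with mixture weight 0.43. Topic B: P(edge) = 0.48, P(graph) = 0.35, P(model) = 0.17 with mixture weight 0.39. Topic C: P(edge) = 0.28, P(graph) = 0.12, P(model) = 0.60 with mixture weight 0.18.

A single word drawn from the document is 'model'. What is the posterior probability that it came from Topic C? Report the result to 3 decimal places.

Posterior ∝ prior × likelihood, so P(k | x) ∝ P(Z=k) f_k(x); normalise over all components.
Component likelihoods at x = 'model':
  p_A = P(model | comp) = 0.34
  p_B = P(model | comp) = 0.17
  p_C = P(model | comp) = 0.60
Unnormalised posteriors:
  P(Z=A)·p_A = 0.43 × 0.34 = 0.1462
  P(Z=B)·p_B = 0.39 × 0.17 = 0.0663
  P(Z=C)·p_C = 0.18 × 0.6 = 0.108
Marginal: 0.1462 + 0.0663 + 0.108 = 0.3205
P(Topic C | 'model') ≈ 0.337

0.337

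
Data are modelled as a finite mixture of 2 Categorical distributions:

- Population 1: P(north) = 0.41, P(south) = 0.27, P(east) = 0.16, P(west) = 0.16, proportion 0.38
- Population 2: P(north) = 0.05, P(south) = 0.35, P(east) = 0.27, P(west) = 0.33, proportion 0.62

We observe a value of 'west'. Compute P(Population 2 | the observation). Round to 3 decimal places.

0.771

Posterior ∝ prior × likelihood, so P(k | x) ∝ P(Z=k) f_k(x); normalise over all components.
Component likelihoods at x = 'west':
  f_1 = 0.16
  f_2 = 0.33
Weight by the priors:
  P(Z=1)·f_1 = 0.38 × 0.16 = 0.0608
  P(Z=2)·f_2 = 0.62 × 0.33 = 0.2046
Marginal: 0.0608 + 0.2046 = 0.2654
P(Population 2 | 'west') = 0.2046 / 0.2654 ≈ 0.771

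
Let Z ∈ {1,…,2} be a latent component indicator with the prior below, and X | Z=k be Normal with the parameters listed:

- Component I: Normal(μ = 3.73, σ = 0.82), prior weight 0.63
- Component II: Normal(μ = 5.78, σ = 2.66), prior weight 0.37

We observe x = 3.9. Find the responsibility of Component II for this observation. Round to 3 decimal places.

0.126

The responsibility of component k is w_k f_k(x) divided by Σ_j w_j f_j(x).
Evaluate each component's likelihood at the observed value:
  p_I = (1/(0.82·√(2π)))·exp(−(3.9−3.73)²/(2·0.82²)) = 0.486515·exp(-0.02149) = 0.476171
  p_II = (1/(2.66·√(2π)))·exp(−(3.9−5.78)²/(2·2.66²)) = 0.149978·exp(-0.24976) = 0.116831
Unnormalised posteriors:
  w_I·p_I = 0.63 × 0.476171 = 0.299988
  w_II·p_II = 0.37 × 0.116831 = 0.0432276
Sum: 0.299988 + 0.0432276 = 0.343215
P(Component II | the observation) ≈ 0.126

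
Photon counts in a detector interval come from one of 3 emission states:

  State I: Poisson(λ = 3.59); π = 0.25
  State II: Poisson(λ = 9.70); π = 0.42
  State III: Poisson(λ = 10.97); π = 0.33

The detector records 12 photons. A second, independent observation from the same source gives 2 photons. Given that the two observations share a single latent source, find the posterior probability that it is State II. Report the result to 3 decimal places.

Apply Bayes' rule: the posterior for each component is proportional to its prior times its likelihood at x.
Since both observations come from the same component, the likelihood for component k is f_k(x₁)·f_k(x₂).
  f_I = [e^(−3.59)·3.59^12/12! = 0.000264046] × [0.177845] = 4.69592e-05
  f_II = [e^(−9.70)·9.70^12/12! = 0.0887702] × [0.00288308] = 0.000255932
  f_III = [e^(−10.97)·10.97^12/12! = 0.109127] × [0.00103555] = 0.000113007
Weight by the priors:
  π_I·f_I = 0.25 × 4.69592e-05 = 1.17398e-05
  π_II·f_II = 0.42 × 0.000255932 = 0.000107491
  π_III·f_III = 0.33 × 0.000113007 = 3.72923e-05
Denominator: 1.17398e-05 + 0.000107491 + 3.72923e-05 = 0.000156523
P(State II | data) = 0.000107491 / 0.000156523 ≈ 0.687

0.687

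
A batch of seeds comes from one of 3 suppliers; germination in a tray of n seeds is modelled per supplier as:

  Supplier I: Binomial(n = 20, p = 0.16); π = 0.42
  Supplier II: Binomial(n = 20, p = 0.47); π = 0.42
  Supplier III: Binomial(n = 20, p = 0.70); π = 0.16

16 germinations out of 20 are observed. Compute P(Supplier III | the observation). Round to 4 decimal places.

0.9582

P(component k | x) = P(Z=k)·f_k(x) / marginal(x), where marginal(x) = Σ_j P(Z=j)·f_j(x).
Component likelihoods at x = 16 germinations out of 20:
  f_I = C(20,16)·0.16^16·0.84^4 = 4845·1.84467e-13·0.497871 = 4.4497e-10
  f_II = C(20,16)·0.47^16·0.53^4 = 4845·5.66977e-06·0.0789048 = 0.00216752
  f_III = C(20,16)·0.70^16·0.30^4 = 4845·0.00332329·0.0081 = 0.130421
Weight by the priors:
  P(Z=I)·f_I = 0.42 × 4.4497e-10 = 1.86887e-10
  P(Z=II)·f_II = 0.42 × 0.00216752 = 0.000910358
  P(Z=III)·f_III = 0.16 × 0.130421 = 0.0208674
Normaliser: 1.86887e-10 + 0.000910358 + 0.0208674 = 0.0217777
P(Supplier III | 16 germinations out of 20) ≈ 0.9582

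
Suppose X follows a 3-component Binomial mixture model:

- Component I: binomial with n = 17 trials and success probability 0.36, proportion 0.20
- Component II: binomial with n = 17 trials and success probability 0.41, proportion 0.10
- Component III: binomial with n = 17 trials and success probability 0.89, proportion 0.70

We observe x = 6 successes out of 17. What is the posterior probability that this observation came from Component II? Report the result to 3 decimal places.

Apply Bayes' rule: the posterior for each component is proportional to its prior times its likelihood at x.
Binomial probabilities:
  f_I = C(17,6)·0.36^6·0.64^11 = 12376·0.00217678·0.0073787 = 0.198781
  f_II = C(17,6)·0.41^6·0.59^11 = 12376·0.0047501·0.00301559 = 0.177278
  f_III = C(17,6)·0.89^6·0.11^11 = 12376·0.496981·2.85312e-11 = 1.75485e-07
Weight by the priors:
  P(Z=I)·f_I = 0.20 × 0.198781 = 0.0397562
  P(Z=II)·f_II = 0.10 × 0.177278 = 0.0177278
  P(Z=III)·f_III = 0.70 × 1.75485e-07 = 1.22839e-07
Sum: 0.0397562 + 0.0177278 + 1.22839e-07 = 0.0574842
Responsibility of Component II: 0.0177278 / 0.0574842 ≈ 0.308

0.308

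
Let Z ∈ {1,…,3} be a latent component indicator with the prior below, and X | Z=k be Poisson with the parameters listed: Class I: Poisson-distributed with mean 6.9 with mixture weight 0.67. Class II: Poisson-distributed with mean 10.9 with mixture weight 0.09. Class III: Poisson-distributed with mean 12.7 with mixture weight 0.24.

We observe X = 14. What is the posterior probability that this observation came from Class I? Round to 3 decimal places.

0.124

P(component k | x) = π_k·f_k(x) / marginal(x), where marginal(x) = Σ_j π_j·f_j(x).
Component likelihoods at x = 14:
  f_I = e^(−6.9)·6.9^14/14! = 0.00640984
  f_II = e^(−10.9)·10.9^14/14! = 0.0707543
  f_III = e^(−12.7)·12.7^14/14! = 0.0993811
Unnormalised posteriors:
  π_I·f_I = 0.67 × 0.00640984 = 0.00429459
  π_II·f_II = 0.09 × 0.0707543 = 0.00636789
  π_III·f_III = 0.24 × 0.0993811 = 0.0238515
Normaliser: 0.00429459 + 0.00636789 + 0.0238515 = 0.0345139
So the posterior for Class I is 0.00429459 / 0.0345139 ≈ 0.124.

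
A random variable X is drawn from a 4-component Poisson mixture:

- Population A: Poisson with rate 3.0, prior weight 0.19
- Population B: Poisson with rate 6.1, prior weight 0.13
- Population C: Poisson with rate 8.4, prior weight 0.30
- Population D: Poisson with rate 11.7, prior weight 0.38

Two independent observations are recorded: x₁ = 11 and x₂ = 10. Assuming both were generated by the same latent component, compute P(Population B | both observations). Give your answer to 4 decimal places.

0.0182

By Bayes' theorem, P(k | x) = P(Z=k) f_k(x) / Σ_j P(Z=j) f_j(x).
Since both observations come from the same component, the likelihood for component k is f_k(x₁)·f_k(x₂).
  L_A = [e^(−3.0)·3.0^11/11! = 0.00022095] × [0.000810151] = 1.79003e-07
  L_B = [e^(−6.1)·6.1^11/11! = 0.0244498] × [0.0440899] = 0.00107799
  L_C = [e^(−8.4)·8.4^11/11! = 0.0827642] × [0.108382] = 0.00897013
  L_D = [e^(−11.7)·11.7^11/11! = 0.116854] × [0.109863] = 0.0128379
Multiply by the mixture weights:
  P(Z=A)·L_A = 0.19 × 1.79003e-07 = 3.40106e-08
  P(Z=B)·L_B = 0.13 × 0.00107799 = 0.000140139
  P(Z=C)·L_C = 0.30 × 0.00897013 = 0.00269104
  P(Z=D)·L_D = 0.38 × 0.0128379 = 0.0048784
Marginal: 3.40106e-08 + 0.000140139 + 0.00269104 + 0.0048784 = 0.00770961
P(Population B | x₁, x₂) = 0.000140139 / 0.00770961 ≈ 0.0182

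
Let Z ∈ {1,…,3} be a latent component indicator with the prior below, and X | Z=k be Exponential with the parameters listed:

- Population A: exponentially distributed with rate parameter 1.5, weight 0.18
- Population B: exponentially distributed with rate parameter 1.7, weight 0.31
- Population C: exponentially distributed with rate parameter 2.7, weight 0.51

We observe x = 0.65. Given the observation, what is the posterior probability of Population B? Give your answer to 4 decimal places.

The responsibility of component k is π_k f_k(x) divided by Σ_j π_j f_j(x).
Exponential densities:
  f_A = 0.565789
  f_B = 0.563058
  f_C = 0.46685
Multiply by the mixture weights:
  π_A·f_A = 0.18 × 0.565789 = 0.101842
  π_B·f_B = 0.31 × 0.563058 = 0.174548
  π_C·f_C = 0.51 × 0.46685 = 0.238093
Sum: 0.101842 + 0.174548 + 0.238093 = 0.514483
So the posterior for Population B is 0.174548 / 0.514483 ≈ 0.3393.

0.3393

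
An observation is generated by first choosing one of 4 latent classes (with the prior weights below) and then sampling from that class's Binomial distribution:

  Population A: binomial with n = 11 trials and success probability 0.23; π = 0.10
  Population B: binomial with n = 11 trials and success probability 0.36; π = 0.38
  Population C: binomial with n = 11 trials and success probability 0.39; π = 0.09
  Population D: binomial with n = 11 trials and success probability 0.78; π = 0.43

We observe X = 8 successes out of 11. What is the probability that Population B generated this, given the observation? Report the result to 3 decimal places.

P(component k | x) = π_k·f_k(x) / marginal(x), where marginal(x) = Σ_j π_j·f_j(x).
Binomial probabilities:
  f_A = 0.000589901
  f_B = 0.0122024
  f_C = 0.0200443
  f_D = 0.240718
Multiply by the mixture weights:
  π_A·f_A = 0.10 × 0.000589901 = 5.89901e-05
  π_B·f_B = 0.38 × 0.0122024 = 0.0046369
  π_C·f_C = 0.09 × 0.0200443 = 0.00180398
  π_D·f_D = 0.43 × 0.240718 = 0.103509
Sum: 5.89901e-05 + 0.0046369 + 0.00180398 + 0.103509 = 0.110009
P(Population B | the observation) ≈ 0.042

0.042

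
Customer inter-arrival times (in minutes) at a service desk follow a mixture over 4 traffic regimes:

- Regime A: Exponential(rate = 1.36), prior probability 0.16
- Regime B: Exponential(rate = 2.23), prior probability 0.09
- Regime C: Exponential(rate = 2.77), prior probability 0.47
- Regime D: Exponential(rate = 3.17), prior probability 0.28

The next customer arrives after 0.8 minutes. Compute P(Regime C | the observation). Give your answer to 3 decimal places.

0.445

By Bayes' theorem, P(k | x) = π_k f_k(x) / Σ_j π_j f_j(x).
Evaluate each component's likelihood at the observed value:
  p_A = 0.45817
  p_B = 0.374562
  p_C = 0.302053
  p_D = 0.251009
Prior × likelihood for each component:
  π_A·p_A = 0.16 × 0.45817 = 0.0733072
  π_B·p_B = 0.09 × 0.374562 = 0.0337106
  π_C·p_C = 0.47 × 0.302053 = 0.141965
  π_D·p_D = 0.28 × 0.251009 = 0.0702824
Evidence: 0.0733072 + 0.0337106 + 0.141965 + 0.0702824 = 0.319265
Responsibility of Regime C: 0.141965 / 0.319265 ≈ 0.445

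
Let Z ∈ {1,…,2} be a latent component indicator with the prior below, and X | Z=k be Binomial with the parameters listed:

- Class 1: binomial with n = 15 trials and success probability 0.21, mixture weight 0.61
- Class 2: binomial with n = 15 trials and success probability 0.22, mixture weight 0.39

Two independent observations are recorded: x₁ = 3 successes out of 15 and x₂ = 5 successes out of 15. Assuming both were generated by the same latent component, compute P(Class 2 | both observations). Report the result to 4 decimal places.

0.4121

By Bayes' theorem, P(k | x) = P(Z=k) f_k(x) / Σ_j P(Z=j) f_j(x).
Since both observations come from the same component, the likelihood for component k is f_k(x₁)·f_k(x₂).
  p_1 = [C(15,3)·0.21^3·0.79^12 = 455·0.009261·0.0590915 = 0.248997] × [0.116124] = 0.0289146
  p_2 = [C(15,3)·0.22^3·0.78^12 = 455·0.010648·0.0507149 = 0.245705] × [0.129007] = 0.0316978
Multiply by the mixture weights:
  P(Z=1)·p_1 = 0.61 × 0.0289146 = 0.0176379
  P(Z=2)·p_2 = 0.39 × 0.0316978 = 0.0123622
Evidence: 0.0176379 + 0.0123622 = 0.0300001
P(Class 2 | data) = 0.0123622 / 0.0300001 ≈ 0.4121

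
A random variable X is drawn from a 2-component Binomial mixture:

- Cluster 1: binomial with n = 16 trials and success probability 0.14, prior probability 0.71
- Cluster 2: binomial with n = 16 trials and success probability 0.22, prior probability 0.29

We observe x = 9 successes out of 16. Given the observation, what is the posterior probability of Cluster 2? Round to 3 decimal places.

0.923

P(component k | x) = P(Z=k)·f_k(x) / marginal(x), where marginal(x) = Σ_j P(Z=j)·f_j(x).
Component likelihoods at x = 9 successes out of 16:
  f_1 = 8.2237e-05
  f_2 = 0.00242601
Weight by the priors:
  P(Z=1)·f_1 = 0.71 × 8.2237e-05 = 5.83883e-05
  P(Z=2)·f_2 = 0.29 × 0.00242601 = 0.000703543
Denominator: 5.83883e-05 + 0.000703543 = 0.000761931
P(Cluster 2 | 9 successes out of 16) ≈ 0.923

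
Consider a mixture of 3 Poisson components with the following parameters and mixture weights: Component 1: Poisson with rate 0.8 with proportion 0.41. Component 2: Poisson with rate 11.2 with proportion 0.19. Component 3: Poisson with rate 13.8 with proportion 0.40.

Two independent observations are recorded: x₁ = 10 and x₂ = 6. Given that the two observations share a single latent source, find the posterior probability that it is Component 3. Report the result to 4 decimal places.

By Bayes' theorem, P(k | x) = π_k f_k(x) / Σ_j π_j f_j(x).
Since both observations come from the same component, the likelihood for component k is f_k(x₁)·f_k(x₂).
  p_1 = [e^(−0.8)·0.8^10/10! = 1.32954e-08] × [0.000163596] = 2.17507e-12
  p_2 = [e^(−11.2)·11.2^10/10! = 0.117036] × [0.0374867] = 0.00438729
  p_3 = [e^(−13.8)·13.8^10/10! = 0.0701074] × [0.00974267] = 0.000683034
Unnormalised posteriors:
  π_1·p_1 = 0.41 × 2.17507e-12 = 8.91778e-13
  π_2·p_2 = 0.19 × 0.00438729 = 0.000833585
  π_3·p_3 = 0.40 × 0.000683034 = 0.000273213
Sum: 8.91778e-13 + 0.000833585 + 0.000273213 = 0.0011068
So the posterior for Component 3 is 0.000273213 / 0.0011068 ≈ 0.2469.

0.2469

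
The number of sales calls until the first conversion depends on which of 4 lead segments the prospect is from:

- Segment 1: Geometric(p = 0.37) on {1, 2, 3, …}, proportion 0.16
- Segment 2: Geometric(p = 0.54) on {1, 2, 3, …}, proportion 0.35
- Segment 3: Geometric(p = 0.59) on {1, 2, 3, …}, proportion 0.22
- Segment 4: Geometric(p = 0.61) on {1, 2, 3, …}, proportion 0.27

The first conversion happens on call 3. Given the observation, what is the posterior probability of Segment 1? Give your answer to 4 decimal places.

Posterior ∝ prior × likelihood, so P(k | x) ∝ w_k f_k(x); normalise over all components.
Component likelihoods at x = 3:
  p_1 = 0.146853
  p_2 = 0.114264
  p_3 = 0.099179
  p_4 = 0.092781
Prior × likelihood for each component:
  w_1·p_1 = 0.16 × 0.146853 = 0.0234965
  w_2·p_2 = 0.35 × 0.114264 = 0.0399924
  w_3·p_3 = 0.22 × 0.099179 = 0.0218194
  w_4·p_4 = 0.27 × 0.092781 = 0.0250509
Sum: 0.0234965 + 0.0399924 + 0.0218194 + 0.0250509 = 0.110359
So the posterior for Segment 1 is 0.0234965 / 0.110359 ≈ 0.2129.

0.2129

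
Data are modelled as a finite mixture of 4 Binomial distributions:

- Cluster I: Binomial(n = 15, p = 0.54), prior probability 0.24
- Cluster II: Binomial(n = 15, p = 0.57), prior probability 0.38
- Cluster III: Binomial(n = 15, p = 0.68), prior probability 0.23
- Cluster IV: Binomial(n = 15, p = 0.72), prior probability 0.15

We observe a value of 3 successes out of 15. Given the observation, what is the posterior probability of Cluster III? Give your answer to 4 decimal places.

Posterior ∝ prior × likelihood, so P(k | x) ∝ P(Z=k) f_k(x); normalise over all components.
Binomial probabilities:
  p_I = 0.00643112
  p_II = 0.00336711
  p_III = 0.000164945
  p_IV = 3.94371e-05
Prior × likelihood for each component:
  P(Z=I)·p_I = 0.24 × 0.00643112 = 0.00154347
  P(Z=II)·p_II = 0.38 × 0.00336711 = 0.0012795
  P(Z=III)·p_III = 0.23 × 0.000164945 = 3.79372e-05
  P(Z=IV)·p_IV = 0.15 × 3.94371e-05 = 5.91557e-06
Normaliser: 0.00154347 + 0.0012795 + 3.79372e-05 + 5.91557e-06 = 0.00286682
P(Cluster III | the observation) ≈ 0.0132

0.0132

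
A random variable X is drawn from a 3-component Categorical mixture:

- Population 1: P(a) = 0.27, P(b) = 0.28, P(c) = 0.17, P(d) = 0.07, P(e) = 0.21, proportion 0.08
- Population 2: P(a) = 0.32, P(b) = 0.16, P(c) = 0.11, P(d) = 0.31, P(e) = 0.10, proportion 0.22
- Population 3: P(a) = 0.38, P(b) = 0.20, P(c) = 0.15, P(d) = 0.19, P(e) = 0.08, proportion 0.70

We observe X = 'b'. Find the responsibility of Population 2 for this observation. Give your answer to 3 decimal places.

By Bayes' theorem, P(k | x) = π_k f_k(x) / Σ_j π_j f_j(x).
Evaluate each component's likelihood at the observed value:
  p_1 = 0.28
  p_2 = 0.16
  p_3 = 0.2
Unnormalised posteriors:
  π_1·p_1 = 0.08 × 0.28 = 0.0224
  π_2·p_2 = 0.22 × 0.16 = 0.0352
  π_3·p_3 = 0.70 × 0.2 = 0.14
Normaliser: 0.0224 + 0.0352 + 0.14 = 0.1976
P(Population 2 | the observation) ≈ 0.178

0.178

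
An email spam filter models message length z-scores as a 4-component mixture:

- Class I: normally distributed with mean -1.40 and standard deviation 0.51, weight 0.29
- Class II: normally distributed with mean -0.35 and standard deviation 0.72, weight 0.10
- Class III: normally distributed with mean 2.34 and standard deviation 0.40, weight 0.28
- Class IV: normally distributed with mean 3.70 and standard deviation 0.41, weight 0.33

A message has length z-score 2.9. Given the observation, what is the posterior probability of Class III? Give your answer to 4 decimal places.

0.6865

The responsibility of component k is π_k f_k(x) divided by Σ_j π_j f_j(x).
Normal densities:
  f_I = (1/(0.51·√(2π)))·exp(−(2.9−-1.40)²/(2·0.51²)) = 0.782240·exp(-35.54402) = 2.86264e-16
  f_II = (1/(0.72·√(2π)))·exp(−(2.9−-0.35)²/(2·0.72²)) = 0.554087·exp(-10.18760) = 2.08526e-05
  f_III = (1/(0.40·√(2π)))·exp(−(2.9−2.34)²/(2·0.40²)) = 0.997356·exp(-0.98000) = 0.374319
  f_IV = (1/(0.41·√(2π)))·exp(−(2.9−3.70)²/(2·0.41²)) = 0.973030·exp(-1.90363) = 0.145008
Prior × likelihood for each component:
  π_I·f_I = 0.29 × 2.86264e-16 = 8.30167e-17
  π_II·f_II = 0.10 × 2.08526e-05 = 2.08526e-06
  π_III·f_III = 0.28 × 0.374319 = 0.104809
  π_IV·f_IV = 0.33 × 0.145008 = 0.0478525
Sum: 8.30167e-17 + 2.08526e-06 + 0.104809 + 0.0478525 = 0.152664
P(Class III | x) = 0.104809 / 0.152664 ≈ 0.6865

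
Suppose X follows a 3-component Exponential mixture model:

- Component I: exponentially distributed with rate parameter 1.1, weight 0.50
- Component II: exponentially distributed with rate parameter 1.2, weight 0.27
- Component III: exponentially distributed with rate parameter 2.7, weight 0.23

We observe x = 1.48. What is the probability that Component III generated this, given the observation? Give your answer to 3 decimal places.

0.066

Apply Bayes' rule: the posterior for each component is proportional to its prior times its likelihood at x.
Exponential densities:
  L_I = 1.1·e^(−1.1·1.48) = 1.1·e^(−1.6280) = 0.215954
  L_II = 1.2·e^(−1.2·1.48) = 1.2·e^(−1.7760) = 0.203177
  L_III = 2.7·e^(−2.7·1.48) = 2.7·e^(−3.9960) = 0.0496504
Unnormalised posteriors:
  w_I·L_I = 0.50 × 0.215954 = 0.107977
  w_II·L_II = 0.27 × 0.203177 = 0.0548578
  w_III·L_III = 0.23 × 0.0496504 = 0.0114196
Normaliser: 0.107977 + 0.0548578 + 0.0114196 = 0.174254
So the posterior for Component III is 0.0114196 / 0.174254 ≈ 0.066.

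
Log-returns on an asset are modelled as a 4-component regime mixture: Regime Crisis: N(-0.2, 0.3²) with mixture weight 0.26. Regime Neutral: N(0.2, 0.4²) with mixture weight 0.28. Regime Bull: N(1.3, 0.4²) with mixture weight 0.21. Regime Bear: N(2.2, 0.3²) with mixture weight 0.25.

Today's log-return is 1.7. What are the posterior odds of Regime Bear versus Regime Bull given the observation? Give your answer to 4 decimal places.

0.6526

Only the two components matter; the odds are (π_i f_i(x)) / (π_j f_j(x)).
Component likelihoods at x = 1.7:
  L_Crisis = 2.59282e-09
  L_Neutral = 0.000881489
  L_Bull = 0.604927
  L_Bear = 0.33159
0.0828976 / 0.127035 ≈ 0.6526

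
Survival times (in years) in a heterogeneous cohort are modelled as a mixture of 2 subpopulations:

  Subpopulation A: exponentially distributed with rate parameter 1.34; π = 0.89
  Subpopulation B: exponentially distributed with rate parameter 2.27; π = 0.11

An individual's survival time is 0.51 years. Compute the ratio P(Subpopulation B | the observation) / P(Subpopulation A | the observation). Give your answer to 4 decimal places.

The posterior odds equal the prior odds times the likelihood ratio: (w_i/w_j)·(f_i(x)/f_j(x)).
Exponential densities:
  L_A = 0.676563
  L_B = 0.713252
0.0784577 / 0.602141 ≈ 0.1303

0.1303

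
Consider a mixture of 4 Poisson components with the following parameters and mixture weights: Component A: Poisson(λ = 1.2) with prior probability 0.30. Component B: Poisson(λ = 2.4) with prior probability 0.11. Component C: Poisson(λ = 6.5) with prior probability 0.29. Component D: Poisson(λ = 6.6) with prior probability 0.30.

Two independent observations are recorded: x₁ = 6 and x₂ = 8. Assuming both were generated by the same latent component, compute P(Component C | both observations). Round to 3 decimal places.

P(component k | x) = π_k·f_k(x) / marginal(x), where marginal(x) = Σ_j π_j·f_j(x).
Since both observations come from the same component, the likelihood for component k is f_k(x₁)·f_k(x₂).
  L_A = [e^(−1.2)·1.2^6/6! = 0.00124911] × [3.212e-05] = 4.01215e-08
  L_B = [e^(−2.4)·2.4^6/6! = 0.0240784] × [0.00247664] = 5.96336e-05
  L_C = [e^(−6.5)·6.5^6/6! = 0.157483] × [0.118815] = 0.0187114
  L_D = [e^(−6.6)·6.6^6/6! = 0.156166] × [0.121475] = 0.0189703
Weight by the priors:
  π_A·L_A = 0.30 × 4.01215e-08 = 1.20365e-08
  π_B·L_B = 0.11 × 5.96336e-05 = 6.55969e-06
  π_C·L_C = 0.29 × 0.0187114 = 0.0054263
  π_D·L_D = 0.30 × 0.0189703 = 0.0056911
Denominator: 1.20365e-08 + 6.55969e-06 + 0.0054263 + 0.0056911 = 0.011124
So the posterior for Component C is 0.0054263 / 0.011124 ≈ 0.488.

0.488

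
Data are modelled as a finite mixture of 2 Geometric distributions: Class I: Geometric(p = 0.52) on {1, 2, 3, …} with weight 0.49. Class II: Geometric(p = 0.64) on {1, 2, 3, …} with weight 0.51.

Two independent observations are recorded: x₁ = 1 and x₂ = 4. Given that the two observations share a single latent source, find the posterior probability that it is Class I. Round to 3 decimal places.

The responsibility of component k is P(Z=k) f_k(x) divided by Σ_j P(Z=j) f_j(x).
Since both observations come from the same component, the likelihood for component k is f_k(x₁)·f_k(x₂).
  L_I = [0.52·(1−0.52)^0 = 0.52·1 = 0.52] × [0.0575078] = 0.0299041
  L_II = [0.64·(1−0.64)^0 = 0.64·1 = 0.64] × [0.0298598] = 0.0191103
Unnormalised posteriors:
  P(Z=I)·L_I = 0.49 × 0.0299041 = 0.014653
  P(Z=II)·L_II = 0.51 × 0.0191103 = 0.00974625
Normaliser: 0.014653 + 0.00974625 = 0.0243992
Responsibility of Class I: 0.014653 / 0.0243992 ≈ 0.601

0.601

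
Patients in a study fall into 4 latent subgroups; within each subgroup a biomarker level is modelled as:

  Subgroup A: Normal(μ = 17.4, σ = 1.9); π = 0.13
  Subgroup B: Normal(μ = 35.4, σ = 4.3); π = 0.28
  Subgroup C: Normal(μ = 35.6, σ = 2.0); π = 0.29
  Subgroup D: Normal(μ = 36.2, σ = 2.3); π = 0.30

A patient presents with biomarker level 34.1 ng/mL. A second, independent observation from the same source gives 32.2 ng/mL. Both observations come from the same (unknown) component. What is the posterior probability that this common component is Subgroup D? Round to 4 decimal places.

The responsibility of component k is π_k f_k(x) divided by Σ_j π_j f_j(x).
Since both observations come from the same component, the likelihood for component k is f_k(x₁)·f_k(x₂).
  L_A = [(1/(1.9·√(2π)))·exp(−(34.1−17.4)²/(2·1.9²)) = 0.209970·exp(-38.62742) = 3.51949e-18] × [1.40137e-14] = 4.9321e-32
  L_B = [(1/(4.3·√(2π)))·exp(−(34.1−35.4)²/(2·4.3²)) = 0.092777·exp(-0.04570) = 0.0886327] × [0.0703368] = 0.00623414
  L_C = [(1/(2.0·√(2π)))·exp(−(34.1−35.6)²/(2·2.0²)) = 0.199471·exp(-0.28125) = 0.150569] × [0.0470245] = 0.00708042
  L_D = [(1/(2.3·√(2π)))·exp(−(34.1−36.2)²/(2·2.3²)) = 0.173453·exp(-0.41682) = 0.114329] × [0.03823] = 0.00437081
Unnormalised posteriors:
  π_A·L_A = 0.13 × 4.9321e-32 = 6.41173e-33
  π_B·L_B = 0.28 × 0.00623414 = 0.00174556
  π_C·L_C = 0.29 × 0.00708042 = 0.00205332
  π_D·L_D = 0.30 × 0.00437081 = 0.00131124
Denominator: 6.41173e-33 + 0.00174556 + 0.00205332 + 0.00131124 = 0.00511013
P(Subgroup D | x) ≈ 0.2566

0.2566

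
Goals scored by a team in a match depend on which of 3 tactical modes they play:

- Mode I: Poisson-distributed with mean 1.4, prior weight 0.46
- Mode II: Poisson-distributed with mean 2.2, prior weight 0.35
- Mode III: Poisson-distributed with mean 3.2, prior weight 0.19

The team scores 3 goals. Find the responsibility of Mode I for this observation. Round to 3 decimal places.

Apply Bayes' rule: the posterior for each component is proportional to its prior times its likelihood at x.
Poisson probabilities:
  L_I = 0.112777
  L_II = 0.196639
  L_III = 0.222616
Prior × likelihood for each component:
  π_I·L_I = 0.46 × 0.112777 = 0.0518774
  π_II·L_II = 0.35 × 0.196639 = 0.0688235
  π_III·L_III = 0.19 × 0.222616 = 0.042297
Marginal: 0.0518774 + 0.0688235 + 0.042297 = 0.162998
Responsibility of Mode I: 0.0518774 / 0.162998 ≈ 0.318

0.318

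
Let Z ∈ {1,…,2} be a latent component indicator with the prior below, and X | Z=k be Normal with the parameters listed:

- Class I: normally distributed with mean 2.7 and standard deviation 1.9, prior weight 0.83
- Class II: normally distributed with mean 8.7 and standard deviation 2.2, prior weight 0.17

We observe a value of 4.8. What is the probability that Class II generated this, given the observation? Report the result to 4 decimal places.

By Bayes' theorem, P(k | x) = P(Z=k) f_k(x) / Σ_j P(Z=j) f_j(x).
Component likelihoods at x = 4.8:
  p_I = 0.113996
  p_II = 0.0376781
Unnormalised posteriors:
  P(Z=I)·p_I = 0.83 × 0.113996 = 0.0946163
  P(Z=II)·p_II = 0.17 × 0.0376781 = 0.00640527
Evidence: 0.0946163 + 0.00640527 = 0.101022
P(Class II | the observation) ≈ 0.0634

0.0634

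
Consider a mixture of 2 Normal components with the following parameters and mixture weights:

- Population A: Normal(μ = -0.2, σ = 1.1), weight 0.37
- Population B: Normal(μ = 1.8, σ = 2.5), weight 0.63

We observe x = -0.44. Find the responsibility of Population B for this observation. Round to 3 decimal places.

0.339

By Bayes' theorem, P(k | x) = w_k f_k(x) / Σ_j w_j f_j(x).
Normal densities:
  L_A = 0.354144
  L_B = 0.106817
Prior × likelihood for each component:
  w_A·L_A = 0.37 × 0.354144 = 0.131033
  w_B·L_B = 0.63 × 0.106817 = 0.0672948
Evidence: 0.131033 + 0.0672948 = 0.198328
So the posterior for Population B is 0.0672948 / 0.198328 ≈ 0.339.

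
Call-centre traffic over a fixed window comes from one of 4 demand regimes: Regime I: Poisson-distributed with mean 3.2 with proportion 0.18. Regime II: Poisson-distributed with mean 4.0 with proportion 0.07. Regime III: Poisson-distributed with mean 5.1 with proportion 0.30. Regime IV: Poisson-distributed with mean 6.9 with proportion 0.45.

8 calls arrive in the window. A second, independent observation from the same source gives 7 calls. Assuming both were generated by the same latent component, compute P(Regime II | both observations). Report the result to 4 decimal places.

By Bayes' theorem, P(k | x) = P(Z=k) f_k(x) / Σ_j P(Z=j) f_j(x).
Since both observations come from the same component, the likelihood for component k is f_k(x₁)·f_k(x₂).
  f_I = [e^(−3.2)·3.2^8/8! = 0.0111157] × [0.0277893] = 0.000308897
  f_II = [e^(−4.0)·4.0^8/8! = 0.0297702] × [0.0595404] = 0.00177253
  f_III = [e^(−5.1)·5.1^8/8! = 0.0692052] × [0.108557] = 0.00751273
  f_IV = [e^(−6.9)·6.9^8/8! = 0.128422] × [0.148895] = 0.0191215
Prior × likelihood for each component:
  P(Z=I)·f_I = 0.18 × 0.000308897 = 5.56015e-05
  P(Z=II)·f_II = 0.07 × 0.00177253 = 0.000124077
  P(Z=III)·f_III = 0.30 × 0.00751273 = 0.00225382
  P(Z=IV)·f_IV = 0.45 × 0.0191215 = 0.00860466
Sum: 5.56015e-05 + 0.000124077 + 0.00225382 + 0.00860466 = 0.0110382
P(Regime II | x₁,x₂) = 0.000124077 / 0.0110382 ≈ 0.0112

0.0112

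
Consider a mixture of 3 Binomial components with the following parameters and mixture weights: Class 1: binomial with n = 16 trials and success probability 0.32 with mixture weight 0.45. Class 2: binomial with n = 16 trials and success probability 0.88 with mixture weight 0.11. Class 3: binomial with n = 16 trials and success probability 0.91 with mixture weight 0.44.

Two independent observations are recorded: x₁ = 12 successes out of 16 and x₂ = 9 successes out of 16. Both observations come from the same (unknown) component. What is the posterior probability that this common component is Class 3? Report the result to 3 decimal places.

P(component k | x) = w_k·f_k(x) / marginal(x), where marginal(x) = Σ_j w_j·f_j(x).
Since both observations come from the same component, the likelihood for component k is f_k(x₁)·f_k(x₂).
  p_1 = [0.000448649] × [0.0270606] = 1.21407e-05
  p_2 = [0.0813933] × [0.0012973] = 0.000105591
  p_3 = [0.0385069] × [0.000234151] = 9.01642e-06
Multiply by the mixture weights:
  w_1·p_1 = 0.45 × 1.21407e-05 = 5.46333e-06
  w_2·p_2 = 0.11 × 0.000105591 = 1.1615e-05
  w_3·p_3 = 0.44 × 9.01642e-06 = 3.96723e-06
Sum: 5.46333e-06 + 1.1615e-05 + 3.96723e-06 = 2.10456e-05
Responsibility of Class 3: 3.96723e-06 / 2.10456e-05 ≈ 0.189

0.189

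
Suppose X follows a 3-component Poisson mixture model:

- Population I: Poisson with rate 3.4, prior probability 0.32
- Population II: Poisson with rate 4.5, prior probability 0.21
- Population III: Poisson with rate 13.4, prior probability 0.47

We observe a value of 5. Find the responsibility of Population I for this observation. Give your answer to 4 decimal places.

0.5127

By Bayes' theorem, P(k | x) = π_k f_k(x) / Σ_j π_j f_j(x).
Component likelihoods at x = 5:
  f_I = e^(−3.4)·3.4^5/5! = 0.126361
  f_II = e^(−4.5)·4.5^5/5! = 0.170827
  f_III = e^(−13.4)·13.4^5/5! = 0.00545502
Multiply by the mixture weights:
  π_I·f_I = 0.32 × 0.126361 = 0.0404354
  π_II·f_II = 0.21 × 0.170827 = 0.0358736
  π_III·f_III = 0.47 × 0.00545502 = 0.00256386
Sum: 0.0404354 + 0.0358736 + 0.00256386 = 0.0788729
P(Population I | x) ≈ 0.5127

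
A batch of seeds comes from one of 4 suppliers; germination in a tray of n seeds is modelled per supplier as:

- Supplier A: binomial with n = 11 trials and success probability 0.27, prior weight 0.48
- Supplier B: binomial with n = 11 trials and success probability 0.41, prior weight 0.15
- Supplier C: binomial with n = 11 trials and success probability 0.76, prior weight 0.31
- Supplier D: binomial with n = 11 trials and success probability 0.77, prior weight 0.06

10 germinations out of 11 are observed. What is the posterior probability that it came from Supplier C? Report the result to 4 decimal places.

The responsibility of component k is P(Z=k) f_k(x) divided by Σ_j P(Z=j) f_j(x).
Component likelihoods at x = 10 germinations out of 11:
  p_A = 1.65331e-05
  p_B = 0.000871131
  p_C = 0.169723
  p_D = 0.185365
Unnormalised posteriors:
  P(Z=A)·p_A = 0.48 × 1.65331e-05 = 7.93587e-06
  P(Z=B)·p_B = 0.15 × 0.000871131 = 0.00013067
  P(Z=C)·p_C = 0.31 × 0.169723 = 0.052614
  P(Z=D)·p_D = 0.06 × 0.185365 = 0.0111219
Marginal: 7.93587e-06 + 0.00013067 + 0.052614 + 0.0111219 = 0.0638745
So the posterior for Supplier C is 0.052614 / 0.0638745 ≈ 0.8237.

0.8237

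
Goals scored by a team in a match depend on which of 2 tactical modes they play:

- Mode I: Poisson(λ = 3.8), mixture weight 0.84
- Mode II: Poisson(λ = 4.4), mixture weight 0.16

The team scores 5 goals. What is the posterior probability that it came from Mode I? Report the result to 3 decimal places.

0.821

The responsibility of component k is π_k f_k(x) divided by Σ_j π_j f_j(x).
Component likelihoods at x = 5 goals:
  p_I = e^(−3.8)·3.8^5/5! = 0.147713
  p_II = e^(−4.4)·4.4^5/5! = 0.168728
Prior × likelihood for each component:
  π_I·p_I = 0.84 × 0.147713 = 0.124079
  π_II·p_II = 0.16 × 0.168728 = 0.0269964
Normaliser: 0.124079 + 0.0269964 = 0.151075
P(Mode I | x) = 0.124079 / 0.151075 ≈ 0.821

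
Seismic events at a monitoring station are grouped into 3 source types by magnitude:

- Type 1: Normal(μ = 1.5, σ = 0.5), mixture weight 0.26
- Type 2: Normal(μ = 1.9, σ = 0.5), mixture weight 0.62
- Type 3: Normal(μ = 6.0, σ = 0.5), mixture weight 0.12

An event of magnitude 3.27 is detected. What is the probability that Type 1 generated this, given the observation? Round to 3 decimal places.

0.033

P(component k | x) = w_k·f_k(x) / marginal(x), where marginal(x) = Σ_j w_j·f_j(x).
Component likelihoods at x = 3.27:
  L_1 = (1/(0.5·√(2π)))·exp(−(3.27−1.5)²/(2·0.5²)) = 0.797885·exp(-6.26580) = 0.00151613
  L_2 = (1/(0.5·√(2π)))·exp(−(3.27−1.9)²/(2·0.5²)) = 0.797885·exp(-3.75380) = 0.0186933
  L_3 = (1/(0.5·√(2π)))·exp(−(3.27−6.0)²/(2·0.5²)) = 0.797885·exp(-14.90580) = 2.68184e-07
Multiply by the mixture weights:
  w_1·L_1 = 0.26 × 0.00151613 = 0.000394195
  w_2·L_2 = 0.62 × 0.0186933 = 0.0115898
  w_3·L_3 = 0.12 × 2.68184e-07 = 3.21821e-08
Marginal: 0.000394195 + 0.0115898 + 3.21821e-08 = 0.0119841
So the posterior for Type 1 is 0.000394195 / 0.0119841 ≈ 0.033.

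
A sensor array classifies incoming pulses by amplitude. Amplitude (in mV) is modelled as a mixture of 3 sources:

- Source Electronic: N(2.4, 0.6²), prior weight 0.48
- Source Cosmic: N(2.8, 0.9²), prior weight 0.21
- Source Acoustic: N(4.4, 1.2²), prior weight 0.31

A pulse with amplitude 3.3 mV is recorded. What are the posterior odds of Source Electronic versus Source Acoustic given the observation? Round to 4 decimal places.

Since P(k|x) ∝ P(Z=k) f_k(x), the posterior odds are P(Z=i) f_i(x) / (P(Z=j) f_j(x)).
Evaluate each component's likelihood at the observed value:
  L_Electronic = 0.215863
  L_Cosmic = 0.37988
  L_Acoustic = 0.218406
0.103614 / 0.0677059 ≈ 1.5304

1.5304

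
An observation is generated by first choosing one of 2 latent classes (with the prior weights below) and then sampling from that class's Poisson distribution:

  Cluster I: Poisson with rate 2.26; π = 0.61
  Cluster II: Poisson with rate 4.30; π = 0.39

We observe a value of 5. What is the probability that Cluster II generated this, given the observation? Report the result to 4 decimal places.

P(component k | x) = P(Z=k)·f_k(x) / marginal(x), where marginal(x) = Σ_j P(Z=j)·f_j(x).
Component likelihoods at x = 5:
  f_I = 0.0512691
  f_II = 0.166224
Prior × likelihood for each component:
  P(Z=I)·f_I = 0.61 × 0.0512691 = 0.0312741
  P(Z=II)·f_II = 0.39 × 0.166224 = 0.0648275
Denominator: 0.0312741 + 0.0648275 = 0.0961016
P(Cluster II | the observation) ≈ 0.6746

0.6746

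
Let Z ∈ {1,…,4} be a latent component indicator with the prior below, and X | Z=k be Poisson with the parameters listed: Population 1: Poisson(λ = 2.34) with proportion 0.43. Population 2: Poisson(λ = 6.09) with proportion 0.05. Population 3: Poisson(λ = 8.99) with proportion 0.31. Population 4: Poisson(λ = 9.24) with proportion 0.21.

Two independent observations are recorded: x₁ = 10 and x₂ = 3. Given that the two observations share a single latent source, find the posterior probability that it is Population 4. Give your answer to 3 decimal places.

P(component k | x) = w_k·f_k(x) / marginal(x), where marginal(x) = Σ_j w_j·f_j(x).
Since both observations come from the same component, the likelihood for component k is f_k(x₁)·f_k(x₂).
  L_1 = [0.000130661] × [0.205706] = 2.68778e-05
  L_2 = [0.0438083] × [0.08528] = 0.00373597
  L_3 = [0.118448] × [0.0150946] = 0.00178792
  L_4 = [0.12136] × [0.0127639] = 0.00154903
Weight by the priors:
  w_1·L_1 = 0.43 × 2.68778e-05 = 1.15575e-05
  w_2·L_2 = 0.05 × 0.00373597 = 0.000186799
  w_3·L_3 = 0.31 × 0.00178792 = 0.000554254
  w_4·L_4 = 0.21 × 0.00154903 = 0.000325296
Sum: 1.15575e-05 + 0.000186799 + 0.000554254 + 0.000325296 = 0.00107791
Responsibility of Population 4: 0.000325296 / 0.00107791 ≈ 0.302

0.302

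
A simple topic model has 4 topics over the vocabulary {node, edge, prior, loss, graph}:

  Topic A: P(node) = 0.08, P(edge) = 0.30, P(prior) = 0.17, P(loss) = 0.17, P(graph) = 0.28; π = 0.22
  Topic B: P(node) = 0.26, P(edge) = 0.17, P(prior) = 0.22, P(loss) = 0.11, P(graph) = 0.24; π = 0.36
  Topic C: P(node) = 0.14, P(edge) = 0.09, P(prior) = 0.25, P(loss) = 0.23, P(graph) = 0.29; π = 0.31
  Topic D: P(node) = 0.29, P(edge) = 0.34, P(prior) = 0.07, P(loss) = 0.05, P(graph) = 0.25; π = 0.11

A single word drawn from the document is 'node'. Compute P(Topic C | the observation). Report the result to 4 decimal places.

By Bayes' theorem, P(k | x) = π_k f_k(x) / Σ_j π_j f_j(x).
Categorical probabilities:
  L_A = 0.08
  L_B = 0.26
  L_C = 0.14
  L_D = 0.29
Unnormalised posteriors:
  π_A·L_A = 0.22 × 0.08 = 0.0176
  π_B·L_B = 0.36 × 0.26 = 0.0936
  π_C·L_C = 0.31 × 0.14 = 0.0434
  π_D·L_D = 0.11 × 0.29 = 0.0319
Sum: 0.0176 + 0.0936 + 0.0434 + 0.0319 = 0.1865
P(Topic C | the observation) = 0.0434 / 0.1865 ≈ 0.2327

0.2327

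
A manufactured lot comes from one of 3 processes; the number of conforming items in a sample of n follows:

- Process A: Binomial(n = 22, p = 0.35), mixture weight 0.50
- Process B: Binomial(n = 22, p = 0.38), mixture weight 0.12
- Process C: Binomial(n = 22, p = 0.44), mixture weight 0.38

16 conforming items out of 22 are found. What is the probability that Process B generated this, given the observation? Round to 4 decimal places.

Apply Bayes' rule: the posterior for each component is proportional to its prior times its likelihood at x.
Binomial probabilities:
  f_A = 0.000285354
  f_B = 0.000801129
  f_C = 0.00454136
Weight by the priors:
  P(Z=A)·f_A = 0.50 × 0.000285354 = 0.000142677
  P(Z=B)·f_B = 0.12 × 0.000801129 = 9.61354e-05
  P(Z=C)·f_C = 0.38 × 0.00454136 = 0.00172572
Normaliser: 0.000142677 + 9.61354e-05 + 0.00172572 = 0.00196453
Responsibility of Process B: 9.61354e-05 / 0.00196453 ≈ 0.0489

0.0489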